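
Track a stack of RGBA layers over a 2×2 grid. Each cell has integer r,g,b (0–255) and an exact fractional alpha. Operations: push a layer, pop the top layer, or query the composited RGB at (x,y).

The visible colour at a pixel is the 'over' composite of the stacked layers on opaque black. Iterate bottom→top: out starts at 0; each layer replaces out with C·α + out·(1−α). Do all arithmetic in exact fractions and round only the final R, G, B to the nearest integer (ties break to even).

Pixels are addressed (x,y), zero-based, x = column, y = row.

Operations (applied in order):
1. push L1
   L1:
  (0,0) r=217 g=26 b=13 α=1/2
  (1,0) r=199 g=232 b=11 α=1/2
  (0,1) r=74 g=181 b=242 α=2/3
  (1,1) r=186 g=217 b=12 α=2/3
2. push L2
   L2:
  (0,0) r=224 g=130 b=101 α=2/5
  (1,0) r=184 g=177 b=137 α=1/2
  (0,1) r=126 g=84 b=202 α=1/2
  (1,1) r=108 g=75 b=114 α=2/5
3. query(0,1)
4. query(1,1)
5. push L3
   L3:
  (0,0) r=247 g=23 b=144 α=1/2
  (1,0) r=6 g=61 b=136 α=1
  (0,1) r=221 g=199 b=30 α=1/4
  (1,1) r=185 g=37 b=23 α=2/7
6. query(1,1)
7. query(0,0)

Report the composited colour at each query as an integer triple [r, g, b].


(0,1) stack=L1,L2; from [0,0,0]:
after L1 α=2/3: [148/3, 362/3, 484/3]
after L2 α=1/2: [263/3, 307/3, 545/3]
rounded: [88, 102, 182]

at x=1,y=1 over L1,L2:
L1 α=2/3: [124, 434/3, 8]
L2 α=2/5: [588/5, 584/5, 252/5]
= [118, 117, 50]

at x=1,y=1 over L1,L2,L3:
L1 α=2/3: [124, 434/3, 8]
L2 α=2/5: [588/5, 584/5, 252/5]
L3 α=2/7: [958/7, 94, 298/7]
= [137, 94, 43]

(0,0) stack=L1,L2,L3; from [0,0,0]:
+L1 (α=1/2) → [217/2, 13, 13/2]
+L2 (α=2/5) → [1547/10, 299/5, 443/10]
+L3 (α=1/2) → [4017/20, 207/5, 1883/20]
rounded: [201, 41, 94]


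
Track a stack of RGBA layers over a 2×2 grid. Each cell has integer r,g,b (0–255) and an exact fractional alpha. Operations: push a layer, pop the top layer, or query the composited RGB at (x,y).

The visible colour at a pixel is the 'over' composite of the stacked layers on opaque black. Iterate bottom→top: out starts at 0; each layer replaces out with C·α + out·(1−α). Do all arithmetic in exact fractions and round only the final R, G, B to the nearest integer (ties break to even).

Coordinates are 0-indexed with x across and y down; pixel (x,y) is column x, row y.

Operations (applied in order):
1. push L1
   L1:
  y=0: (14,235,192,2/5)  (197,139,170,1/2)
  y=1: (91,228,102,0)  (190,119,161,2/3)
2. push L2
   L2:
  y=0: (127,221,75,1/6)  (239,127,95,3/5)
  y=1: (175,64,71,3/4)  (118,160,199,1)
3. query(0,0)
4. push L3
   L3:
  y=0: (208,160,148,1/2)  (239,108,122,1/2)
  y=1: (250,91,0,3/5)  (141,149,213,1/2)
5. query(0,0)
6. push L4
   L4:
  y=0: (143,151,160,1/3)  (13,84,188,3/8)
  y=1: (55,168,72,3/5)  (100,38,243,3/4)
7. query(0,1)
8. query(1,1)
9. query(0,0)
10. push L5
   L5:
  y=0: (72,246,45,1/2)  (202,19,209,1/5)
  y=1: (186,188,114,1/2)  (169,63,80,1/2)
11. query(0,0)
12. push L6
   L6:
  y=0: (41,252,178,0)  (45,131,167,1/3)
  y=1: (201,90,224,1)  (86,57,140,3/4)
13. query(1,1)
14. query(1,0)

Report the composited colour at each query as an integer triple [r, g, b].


(0,0) stack=L1,L2; from [0,0,0]:
+L1 (α=2/5) → [28/5, 94, 384/5]
+L2 (α=1/6) → [155/6, 691/6, 153/2]
→ [26, 115, 76]

query (0,0) [L1,L2,L3] — begin 0,0,0
+L1 (α=2/5) → [28/5, 94, 384/5]
+L2 (α=1/6) → [155/6, 691/6, 153/2]
+L3 (α=1/2) → [1403/12, 1651/12, 449/4]
→ [117, 138, 112]

(0,1) stack=L1,L2,L3,L4; from [0,0,0]:
after L1 α=0: [0, 0, 0]
after L2 α=3/4: [525/4, 48, 213/4]
after L3 α=3/5: [405/2, 369/5, 213/10]
after L4 α=3/5: [114, 3258/25, 1293/25]
rounded: [114, 130, 52]

query (1,1) [L1,L2,L3,L4] — begin 0,0,0
L1 α=2/3: [380/3, 238/3, 322/3]
L2 α=1: [118, 160, 199]
L3 α=1/2: [259/2, 309/2, 206]
L4 α=3/4: [859/8, 537/8, 935/4]
rounded: [107, 67, 234]

query (0,0) [L1,L2,L3,L4] — begin 0,0,0
L1 α=2/5: [28/5, 94, 384/5]
L2 α=1/6: [155/6, 691/6, 153/2]
L3 α=1/2: [1403/12, 1651/12, 449/4]
L4 α=1/3: [2261/18, 2557/18, 769/6]
rounded: [126, 142, 128]

query (0,0) [L1,L2,L3,L4,L5] — begin 0,0,0
after L1 α=2/5: [28/5, 94, 384/5]
after L2 α=1/6: [155/6, 691/6, 153/2]
after L3 α=1/2: [1403/12, 1651/12, 449/4]
after L4 α=1/3: [2261/18, 2557/18, 769/6]
after L5 α=1/2: [3557/36, 6985/36, 1039/12]
rounded: [99, 194, 87]

at x=1,y=1 over L1,L2,L3,L4,L5,L6:
after L1 α=2/3: [380/3, 238/3, 322/3]
after L2 α=1: [118, 160, 199]
after L3 α=1/2: [259/2, 309/2, 206]
after L4 α=3/4: [859/8, 537/8, 935/4]
after L5 α=1/2: [2211/16, 1041/16, 1255/8]
after L6 α=3/4: [6339/64, 3777/64, 4615/32]
rounded: [99, 59, 144]

query (1,0) [L1,L2,L3,L4,L5,L6] — begin 0,0,0
+L1 (α=1/2) → [197/2, 139/2, 85]
+L2 (α=3/5) → [914/5, 104, 91]
+L3 (α=1/2) → [2109/10, 106, 213/2]
+L4 (α=3/8) → [2187/16, 391/4, 2193/16]
+L5 (α=1/5) → [599/4, 82, 3029/20]
+L6 (α=1/3) → [689/6, 295/3, 4699/30]
= [115, 98, 157]


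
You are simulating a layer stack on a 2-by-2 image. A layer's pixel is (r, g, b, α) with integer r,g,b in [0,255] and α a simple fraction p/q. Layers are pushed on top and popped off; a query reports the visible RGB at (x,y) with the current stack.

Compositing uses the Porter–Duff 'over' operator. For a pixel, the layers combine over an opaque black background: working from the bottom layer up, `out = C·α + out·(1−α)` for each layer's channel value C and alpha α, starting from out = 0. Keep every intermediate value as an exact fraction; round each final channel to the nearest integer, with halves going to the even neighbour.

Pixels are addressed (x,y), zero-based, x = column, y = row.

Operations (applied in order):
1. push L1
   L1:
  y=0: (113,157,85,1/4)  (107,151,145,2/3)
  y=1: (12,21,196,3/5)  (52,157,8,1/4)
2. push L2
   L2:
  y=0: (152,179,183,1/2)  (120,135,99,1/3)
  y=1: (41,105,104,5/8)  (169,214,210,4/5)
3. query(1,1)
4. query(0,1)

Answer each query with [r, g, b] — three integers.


query (1,1) [L1,L2] — begin 0,0,0
after L1 α=1/4: [13, 157/4, 2]
after L2 α=4/5: [689/5, 3581/20, 842/5]
= [138, 179, 168]

query (0,1) [L1,L2] — begin 0,0,0
+L1 (α=3/5) → [36/5, 63/5, 588/5]
+L2 (α=5/8) → [1133/40, 1407/20, 1091/10]
= [28, 70, 109]


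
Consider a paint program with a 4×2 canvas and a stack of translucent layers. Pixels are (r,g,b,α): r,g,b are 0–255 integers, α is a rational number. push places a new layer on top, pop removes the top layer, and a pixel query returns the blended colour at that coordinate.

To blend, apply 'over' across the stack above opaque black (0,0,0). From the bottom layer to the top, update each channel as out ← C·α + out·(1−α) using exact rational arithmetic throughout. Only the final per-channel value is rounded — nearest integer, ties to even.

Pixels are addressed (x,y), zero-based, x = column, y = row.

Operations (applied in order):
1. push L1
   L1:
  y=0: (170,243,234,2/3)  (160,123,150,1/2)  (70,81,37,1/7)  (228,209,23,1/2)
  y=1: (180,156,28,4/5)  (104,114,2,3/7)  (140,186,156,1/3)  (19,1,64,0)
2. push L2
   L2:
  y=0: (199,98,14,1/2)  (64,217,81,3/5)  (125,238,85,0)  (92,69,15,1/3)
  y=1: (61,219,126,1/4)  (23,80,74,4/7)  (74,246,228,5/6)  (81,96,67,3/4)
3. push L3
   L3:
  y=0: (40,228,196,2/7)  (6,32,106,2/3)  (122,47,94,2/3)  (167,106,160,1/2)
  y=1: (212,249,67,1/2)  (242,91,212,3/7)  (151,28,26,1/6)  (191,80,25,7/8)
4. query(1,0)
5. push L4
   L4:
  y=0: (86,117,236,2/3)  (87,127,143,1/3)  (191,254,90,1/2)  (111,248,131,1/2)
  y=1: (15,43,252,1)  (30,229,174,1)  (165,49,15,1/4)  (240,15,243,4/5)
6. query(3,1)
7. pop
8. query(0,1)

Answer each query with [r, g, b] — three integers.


(1,0) stack=L1,L2,L3; from [0,0,0]:
after L1 α=1/2: [80, 123/2, 75]
after L2 α=3/5: [352/5, 774/5, 393/5]
after L3 α=2/3: [412/15, 1094/15, 1453/15]
= [27, 73, 97]

at x=3,y=1 over L1,L2,L3,L4:
after L1 α=0: [0, 0, 0]
after L2 α=3/4: [243/4, 72, 201/4]
after L3 α=7/8: [5591/32, 79, 901/32]
after L4 α=4/5: [36311/160, 139/5, 6401/32]
= [227, 28, 200]

query (0,1) [L1,L2,L3] — begin 0,0,0
L1 α=4/5: [144, 624/5, 112/5]
L2 α=1/4: [493/4, 2967/20, 483/10]
L3 α=1/2: [1341/8, 7947/40, 1153/20]
rounded: [168, 199, 58]


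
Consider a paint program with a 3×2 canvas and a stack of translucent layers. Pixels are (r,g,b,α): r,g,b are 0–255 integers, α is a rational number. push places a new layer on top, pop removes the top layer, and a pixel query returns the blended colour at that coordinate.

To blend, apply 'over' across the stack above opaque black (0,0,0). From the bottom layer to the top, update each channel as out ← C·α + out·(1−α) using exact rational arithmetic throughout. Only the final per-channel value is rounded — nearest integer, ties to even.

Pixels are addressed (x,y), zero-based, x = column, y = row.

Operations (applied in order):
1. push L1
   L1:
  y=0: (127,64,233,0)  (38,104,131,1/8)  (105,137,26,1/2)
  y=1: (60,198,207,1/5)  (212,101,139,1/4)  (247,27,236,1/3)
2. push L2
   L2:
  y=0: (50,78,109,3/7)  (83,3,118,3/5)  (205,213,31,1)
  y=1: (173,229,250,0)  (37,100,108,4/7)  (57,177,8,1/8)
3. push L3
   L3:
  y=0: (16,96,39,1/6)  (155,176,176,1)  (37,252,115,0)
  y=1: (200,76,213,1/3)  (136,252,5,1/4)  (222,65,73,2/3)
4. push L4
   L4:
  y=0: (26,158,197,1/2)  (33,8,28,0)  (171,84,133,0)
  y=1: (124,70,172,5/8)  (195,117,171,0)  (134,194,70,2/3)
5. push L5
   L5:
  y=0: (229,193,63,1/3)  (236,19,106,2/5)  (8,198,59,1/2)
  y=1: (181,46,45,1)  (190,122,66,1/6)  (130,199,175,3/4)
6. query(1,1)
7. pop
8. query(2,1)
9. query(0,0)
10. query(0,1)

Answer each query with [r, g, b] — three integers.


query (1,1) [L1,L2,L3,L4,L5] — begin 0,0,0
+L1 (α=1/4) → [53, 101/4, 139/4]
+L2 (α=4/7) → [307/7, 1903/28, 2145/28]
+L3 (α=1/4) → [1873/28, 12765/112, 6575/112]
+L4 (α=0) → [1873/28, 12765/112, 6575/112]
+L5 (α=1/6) → [4895/56, 77489/672, 40267/672]
rounded: [87, 115, 60]

at x=2,y=1 over L1,L2,L3,L4:
+L1 (α=1/3) → [247/3, 9, 236/3]
+L2 (α=1/8) → [475/6, 30, 419/6]
+L3 (α=2/3) → [3139/18, 160/3, 1295/18]
+L4 (α=2/3) → [7963/54, 1324/9, 3815/54]
→ [147, 147, 71]

at x=0,y=0 over L1,L2,L3,L4:
+L1 (α=0) → [0, 0, 0]
+L2 (α=3/7) → [150/7, 234/7, 327/7]
+L3 (α=1/6) → [431/21, 307/7, 318/7]
+L4 (α=1/2) → [977/42, 1413/14, 1697/14]
rounded: [23, 101, 121]

query (0,1) [L1,L2,L3,L4] — begin 0,0,0
after L1 α=1/5: [12, 198/5, 207/5]
after L2 α=0: [12, 198/5, 207/5]
after L3 α=1/3: [224/3, 776/15, 493/5]
after L4 α=5/8: [211/2, 1263/20, 5779/40]
rounded: [106, 63, 144]


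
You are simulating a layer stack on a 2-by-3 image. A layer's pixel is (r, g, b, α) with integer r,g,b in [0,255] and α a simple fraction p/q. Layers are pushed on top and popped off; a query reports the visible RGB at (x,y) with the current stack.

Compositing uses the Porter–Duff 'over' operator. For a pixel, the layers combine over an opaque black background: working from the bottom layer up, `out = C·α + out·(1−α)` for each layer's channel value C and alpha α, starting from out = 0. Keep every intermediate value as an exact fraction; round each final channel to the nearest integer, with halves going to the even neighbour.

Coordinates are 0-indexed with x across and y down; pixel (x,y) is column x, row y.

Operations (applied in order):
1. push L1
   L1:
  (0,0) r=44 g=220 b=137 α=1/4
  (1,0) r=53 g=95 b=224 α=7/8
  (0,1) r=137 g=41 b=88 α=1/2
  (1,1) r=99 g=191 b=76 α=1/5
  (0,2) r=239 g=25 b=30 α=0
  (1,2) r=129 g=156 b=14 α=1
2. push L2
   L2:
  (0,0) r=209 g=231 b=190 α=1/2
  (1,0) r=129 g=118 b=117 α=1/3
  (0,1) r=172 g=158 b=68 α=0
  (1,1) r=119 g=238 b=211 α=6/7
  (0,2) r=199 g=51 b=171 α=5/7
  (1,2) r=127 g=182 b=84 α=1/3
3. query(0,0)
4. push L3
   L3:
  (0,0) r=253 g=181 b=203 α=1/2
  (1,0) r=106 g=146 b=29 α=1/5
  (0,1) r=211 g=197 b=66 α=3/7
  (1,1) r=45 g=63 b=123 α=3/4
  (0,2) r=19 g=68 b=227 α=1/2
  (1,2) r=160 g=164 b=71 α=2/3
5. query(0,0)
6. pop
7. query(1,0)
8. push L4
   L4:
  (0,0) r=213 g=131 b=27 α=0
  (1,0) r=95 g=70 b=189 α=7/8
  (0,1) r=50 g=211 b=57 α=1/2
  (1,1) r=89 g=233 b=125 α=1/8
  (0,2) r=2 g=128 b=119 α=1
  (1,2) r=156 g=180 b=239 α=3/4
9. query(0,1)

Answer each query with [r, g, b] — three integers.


at x=0,y=0 over L1,L2:
L1 α=1/4: [11, 55, 137/4]
L2 α=1/2: [110, 143, 897/8]
rounded: [110, 143, 112]

(0,0) stack=L1,L2,L3; from [0,0,0]:
L1 α=1/4: [11, 55, 137/4]
L2 α=1/2: [110, 143, 897/8]
L3 α=1/2: [363/2, 162, 2521/16]
→ [182, 162, 158]

query (1,0) [L1,L2] — begin 0,0,0
L1 α=7/8: [371/8, 665/8, 196]
L2 α=1/3: [887/12, 379/4, 509/3]
→ [74, 95, 170]

at x=0,y=1 over L1,L2,L4:
after L1 α=1/2: [137/2, 41/2, 44]
after L2 α=0: [137/2, 41/2, 44]
after L4 α=1/2: [237/4, 463/4, 101/2]
= [59, 116, 50]


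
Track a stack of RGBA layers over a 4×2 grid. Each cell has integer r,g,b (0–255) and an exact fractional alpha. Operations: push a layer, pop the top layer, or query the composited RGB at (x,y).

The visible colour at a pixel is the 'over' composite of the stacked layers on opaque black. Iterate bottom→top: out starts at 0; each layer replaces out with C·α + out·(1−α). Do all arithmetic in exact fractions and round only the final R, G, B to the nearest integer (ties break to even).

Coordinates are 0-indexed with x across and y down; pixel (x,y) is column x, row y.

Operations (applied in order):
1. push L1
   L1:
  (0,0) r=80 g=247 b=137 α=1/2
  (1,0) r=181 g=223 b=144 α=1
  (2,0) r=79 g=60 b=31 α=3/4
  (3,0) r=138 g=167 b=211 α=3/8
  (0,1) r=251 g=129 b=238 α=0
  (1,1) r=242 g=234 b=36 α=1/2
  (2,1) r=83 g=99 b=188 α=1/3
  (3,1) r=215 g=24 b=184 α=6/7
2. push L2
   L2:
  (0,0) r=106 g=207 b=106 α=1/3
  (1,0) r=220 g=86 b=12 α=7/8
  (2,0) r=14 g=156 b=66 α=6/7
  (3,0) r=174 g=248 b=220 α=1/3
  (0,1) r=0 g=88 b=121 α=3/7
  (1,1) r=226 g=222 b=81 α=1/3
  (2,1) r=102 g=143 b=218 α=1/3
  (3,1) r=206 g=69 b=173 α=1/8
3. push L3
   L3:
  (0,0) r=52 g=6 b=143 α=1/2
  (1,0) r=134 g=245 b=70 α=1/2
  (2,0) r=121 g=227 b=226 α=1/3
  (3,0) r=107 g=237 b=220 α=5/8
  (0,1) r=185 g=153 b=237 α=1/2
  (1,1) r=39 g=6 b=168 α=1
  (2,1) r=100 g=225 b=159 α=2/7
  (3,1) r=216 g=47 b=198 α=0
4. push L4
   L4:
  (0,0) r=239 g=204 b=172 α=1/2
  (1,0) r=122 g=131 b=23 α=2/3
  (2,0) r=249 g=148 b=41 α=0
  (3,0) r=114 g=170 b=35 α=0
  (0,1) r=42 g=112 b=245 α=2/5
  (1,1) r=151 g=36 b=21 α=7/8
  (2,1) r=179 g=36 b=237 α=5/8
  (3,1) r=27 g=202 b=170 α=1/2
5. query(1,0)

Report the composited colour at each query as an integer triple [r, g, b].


(1,0) stack=L1,L2,L3,L4; from [0,0,0]:
L1 α=1: [181, 223, 144]
L2 α=7/8: [1721/8, 825/8, 57/2]
L3 α=1/2: [2793/16, 2785/16, 197/4]
L4 α=2/3: [6697/48, 6977/48, 127/4]
= [140, 145, 32]


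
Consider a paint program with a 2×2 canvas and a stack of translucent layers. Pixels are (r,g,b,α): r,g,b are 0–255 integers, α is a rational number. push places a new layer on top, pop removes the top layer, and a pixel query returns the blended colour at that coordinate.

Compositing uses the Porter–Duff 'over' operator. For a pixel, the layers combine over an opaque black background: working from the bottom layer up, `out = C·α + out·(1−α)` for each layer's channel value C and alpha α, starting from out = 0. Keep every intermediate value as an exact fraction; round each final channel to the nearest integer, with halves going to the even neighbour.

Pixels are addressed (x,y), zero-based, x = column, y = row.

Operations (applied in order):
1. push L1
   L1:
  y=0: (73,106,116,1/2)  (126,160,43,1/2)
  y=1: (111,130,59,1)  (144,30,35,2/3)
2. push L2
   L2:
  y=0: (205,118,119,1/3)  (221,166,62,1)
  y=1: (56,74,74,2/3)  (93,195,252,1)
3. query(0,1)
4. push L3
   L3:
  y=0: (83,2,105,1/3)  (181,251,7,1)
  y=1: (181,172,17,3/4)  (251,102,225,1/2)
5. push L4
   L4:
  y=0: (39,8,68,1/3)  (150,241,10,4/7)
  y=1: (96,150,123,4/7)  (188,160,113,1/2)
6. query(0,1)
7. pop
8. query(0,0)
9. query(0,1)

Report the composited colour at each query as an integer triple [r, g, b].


at x=0,y=1 over L1,L2:
L1 α=1: [111, 130, 59]
L2 α=2/3: [223/3, 278/3, 69]
rounded: [74, 93, 69]

(0,1) stack=L1,L2,L3,L4; from [0,0,0]:
after L1 α=1: [111, 130, 59]
after L2 α=2/3: [223/3, 278/3, 69]
after L3 α=3/4: [463/3, 913/6, 30]
after L4 α=4/7: [121, 2113/14, 582/7]
rounded: [121, 151, 83]

at x=0,y=0 over L1,L2,L3:
after L1 α=1/2: [73/2, 53, 58]
after L2 α=1/3: [278/3, 224/3, 235/3]
after L3 α=1/3: [805/9, 454/9, 785/9]
= [89, 50, 87]

query (0,1) [L1,L2,L3] — begin 0,0,0
+L1 (α=1) → [111, 130, 59]
+L2 (α=2/3) → [223/3, 278/3, 69]
+L3 (α=3/4) → [463/3, 913/6, 30]
rounded: [154, 152, 30]


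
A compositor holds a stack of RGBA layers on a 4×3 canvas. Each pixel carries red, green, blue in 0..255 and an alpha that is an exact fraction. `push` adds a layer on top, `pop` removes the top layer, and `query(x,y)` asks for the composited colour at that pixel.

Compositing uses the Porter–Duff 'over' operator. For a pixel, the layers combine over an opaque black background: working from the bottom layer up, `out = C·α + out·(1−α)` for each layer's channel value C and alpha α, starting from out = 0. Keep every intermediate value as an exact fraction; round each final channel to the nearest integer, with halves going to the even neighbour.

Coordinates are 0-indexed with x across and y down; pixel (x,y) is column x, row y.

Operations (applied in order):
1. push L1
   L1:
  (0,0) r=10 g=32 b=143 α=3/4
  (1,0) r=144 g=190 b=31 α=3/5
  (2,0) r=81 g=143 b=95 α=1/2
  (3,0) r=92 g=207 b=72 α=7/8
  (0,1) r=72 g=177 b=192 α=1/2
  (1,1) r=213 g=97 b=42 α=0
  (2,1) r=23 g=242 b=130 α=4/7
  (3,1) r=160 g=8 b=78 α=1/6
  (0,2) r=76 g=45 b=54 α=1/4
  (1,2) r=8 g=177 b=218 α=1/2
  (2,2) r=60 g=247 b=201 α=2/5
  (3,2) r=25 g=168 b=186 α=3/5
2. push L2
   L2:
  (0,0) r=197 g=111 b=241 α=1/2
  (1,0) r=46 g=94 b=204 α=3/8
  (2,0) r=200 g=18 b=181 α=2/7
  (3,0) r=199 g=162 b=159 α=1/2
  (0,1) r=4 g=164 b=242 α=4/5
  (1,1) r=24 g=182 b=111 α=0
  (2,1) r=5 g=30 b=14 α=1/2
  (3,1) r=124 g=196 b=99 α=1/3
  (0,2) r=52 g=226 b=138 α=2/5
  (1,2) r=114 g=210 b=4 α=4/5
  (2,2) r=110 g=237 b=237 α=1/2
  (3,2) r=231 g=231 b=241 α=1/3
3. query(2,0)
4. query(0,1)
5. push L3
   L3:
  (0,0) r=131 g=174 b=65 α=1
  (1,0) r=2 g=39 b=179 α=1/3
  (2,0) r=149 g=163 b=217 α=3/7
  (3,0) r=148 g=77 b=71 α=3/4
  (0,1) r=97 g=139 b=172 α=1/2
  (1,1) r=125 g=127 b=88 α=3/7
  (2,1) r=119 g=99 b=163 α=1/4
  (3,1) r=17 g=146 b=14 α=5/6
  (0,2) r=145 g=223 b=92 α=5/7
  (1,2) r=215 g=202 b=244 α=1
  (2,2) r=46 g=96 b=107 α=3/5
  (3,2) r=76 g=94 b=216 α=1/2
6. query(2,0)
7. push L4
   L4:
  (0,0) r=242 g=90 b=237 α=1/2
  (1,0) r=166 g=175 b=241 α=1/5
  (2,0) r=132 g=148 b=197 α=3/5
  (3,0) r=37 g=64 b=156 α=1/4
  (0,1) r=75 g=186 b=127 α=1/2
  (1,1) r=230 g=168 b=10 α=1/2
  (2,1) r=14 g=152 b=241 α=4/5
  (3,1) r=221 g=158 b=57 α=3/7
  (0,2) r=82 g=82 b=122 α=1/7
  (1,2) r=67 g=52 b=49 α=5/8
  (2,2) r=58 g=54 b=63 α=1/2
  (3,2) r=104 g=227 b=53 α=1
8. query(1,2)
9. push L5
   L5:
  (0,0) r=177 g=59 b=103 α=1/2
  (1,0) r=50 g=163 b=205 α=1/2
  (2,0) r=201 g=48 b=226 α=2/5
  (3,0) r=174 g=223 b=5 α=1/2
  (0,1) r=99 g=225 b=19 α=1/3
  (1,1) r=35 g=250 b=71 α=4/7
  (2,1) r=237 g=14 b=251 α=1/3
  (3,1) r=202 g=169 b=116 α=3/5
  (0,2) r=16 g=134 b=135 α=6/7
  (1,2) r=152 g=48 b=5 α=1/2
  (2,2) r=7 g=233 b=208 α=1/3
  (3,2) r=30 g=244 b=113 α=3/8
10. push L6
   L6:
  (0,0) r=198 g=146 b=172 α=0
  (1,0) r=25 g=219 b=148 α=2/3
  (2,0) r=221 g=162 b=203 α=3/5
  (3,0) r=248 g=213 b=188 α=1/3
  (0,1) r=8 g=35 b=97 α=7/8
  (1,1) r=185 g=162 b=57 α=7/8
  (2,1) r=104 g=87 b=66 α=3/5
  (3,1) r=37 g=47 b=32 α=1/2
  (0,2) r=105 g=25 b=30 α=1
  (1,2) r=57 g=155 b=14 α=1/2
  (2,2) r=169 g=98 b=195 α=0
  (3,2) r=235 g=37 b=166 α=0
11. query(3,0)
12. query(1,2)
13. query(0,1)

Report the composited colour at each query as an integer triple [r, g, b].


query (2,0) [L1,L2] — begin 0,0,0
+L1 (α=1/2) → [81/2, 143/2, 95/2]
+L2 (α=2/7) → [1205/14, 787/14, 1199/14]
→ [86, 56, 86]

at x=0,y=1 over L1,L2:
L1 α=1/2: [36, 177/2, 96]
L2 α=4/5: [52/5, 1489/10, 1064/5]
= [10, 149, 213]

(2,0) stack=L1,L2,L3; from [0,0,0]:
+L1 (α=1/2) → [81/2, 143/2, 95/2]
+L2 (α=2/7) → [1205/14, 787/14, 1199/14]
+L3 (α=3/7) → [5539/49, 4997/49, 6955/49]
rounded: [113, 102, 142]

query (1,2) [L1,L2,L3,L4] — begin 0,0,0
L1 α=1/2: [4, 177/2, 109]
L2 α=4/5: [92, 1857/10, 25]
L3 α=1: [215, 202, 244]
L4 α=5/8: [245/2, 433/4, 977/8]
rounded: [122, 108, 122]

(3,0) stack=L1,L2,L3,L4,L5,L6; from [0,0,0]:
+L1 (α=7/8) → [161/2, 1449/8, 63]
+L2 (α=1/2) → [559/4, 2745/16, 111]
+L3 (α=3/4) → [2335/16, 6441/64, 81]
+L4 (α=1/4) → [7597/64, 23419/256, 399/4]
+L5 (α=1/2) → [18733/128, 80507/512, 419/8]
+L6 (α=1/3) → [11535/64, 135035/768, 1171/12]
rounded: [180, 176, 98]

at x=1,y=2 over L1,L2,L3,L4,L5,L6:
after L1 α=1/2: [4, 177/2, 109]
after L2 α=4/5: [92, 1857/10, 25]
after L3 α=1: [215, 202, 244]
after L4 α=5/8: [245/2, 433/4, 977/8]
after L5 α=1/2: [549/4, 625/8, 1017/16]
after L6 α=1/2: [777/8, 1865/16, 1241/32]
= [97, 117, 39]

(0,1) stack=L1,L2,L3,L4,L5,L6; from [0,0,0]:
+L1 (α=1/2) → [36, 177/2, 96]
+L2 (α=4/5) → [52/5, 1489/10, 1064/5]
+L3 (α=1/2) → [537/10, 2879/20, 962/5]
+L4 (α=1/2) → [1287/20, 6599/40, 1597/10]
+L5 (α=1/3) → [759/10, 11099/60, 564/5]
+L6 (α=7/8) → [1319/80, 25799/480, 3959/40]
= [16, 54, 99]


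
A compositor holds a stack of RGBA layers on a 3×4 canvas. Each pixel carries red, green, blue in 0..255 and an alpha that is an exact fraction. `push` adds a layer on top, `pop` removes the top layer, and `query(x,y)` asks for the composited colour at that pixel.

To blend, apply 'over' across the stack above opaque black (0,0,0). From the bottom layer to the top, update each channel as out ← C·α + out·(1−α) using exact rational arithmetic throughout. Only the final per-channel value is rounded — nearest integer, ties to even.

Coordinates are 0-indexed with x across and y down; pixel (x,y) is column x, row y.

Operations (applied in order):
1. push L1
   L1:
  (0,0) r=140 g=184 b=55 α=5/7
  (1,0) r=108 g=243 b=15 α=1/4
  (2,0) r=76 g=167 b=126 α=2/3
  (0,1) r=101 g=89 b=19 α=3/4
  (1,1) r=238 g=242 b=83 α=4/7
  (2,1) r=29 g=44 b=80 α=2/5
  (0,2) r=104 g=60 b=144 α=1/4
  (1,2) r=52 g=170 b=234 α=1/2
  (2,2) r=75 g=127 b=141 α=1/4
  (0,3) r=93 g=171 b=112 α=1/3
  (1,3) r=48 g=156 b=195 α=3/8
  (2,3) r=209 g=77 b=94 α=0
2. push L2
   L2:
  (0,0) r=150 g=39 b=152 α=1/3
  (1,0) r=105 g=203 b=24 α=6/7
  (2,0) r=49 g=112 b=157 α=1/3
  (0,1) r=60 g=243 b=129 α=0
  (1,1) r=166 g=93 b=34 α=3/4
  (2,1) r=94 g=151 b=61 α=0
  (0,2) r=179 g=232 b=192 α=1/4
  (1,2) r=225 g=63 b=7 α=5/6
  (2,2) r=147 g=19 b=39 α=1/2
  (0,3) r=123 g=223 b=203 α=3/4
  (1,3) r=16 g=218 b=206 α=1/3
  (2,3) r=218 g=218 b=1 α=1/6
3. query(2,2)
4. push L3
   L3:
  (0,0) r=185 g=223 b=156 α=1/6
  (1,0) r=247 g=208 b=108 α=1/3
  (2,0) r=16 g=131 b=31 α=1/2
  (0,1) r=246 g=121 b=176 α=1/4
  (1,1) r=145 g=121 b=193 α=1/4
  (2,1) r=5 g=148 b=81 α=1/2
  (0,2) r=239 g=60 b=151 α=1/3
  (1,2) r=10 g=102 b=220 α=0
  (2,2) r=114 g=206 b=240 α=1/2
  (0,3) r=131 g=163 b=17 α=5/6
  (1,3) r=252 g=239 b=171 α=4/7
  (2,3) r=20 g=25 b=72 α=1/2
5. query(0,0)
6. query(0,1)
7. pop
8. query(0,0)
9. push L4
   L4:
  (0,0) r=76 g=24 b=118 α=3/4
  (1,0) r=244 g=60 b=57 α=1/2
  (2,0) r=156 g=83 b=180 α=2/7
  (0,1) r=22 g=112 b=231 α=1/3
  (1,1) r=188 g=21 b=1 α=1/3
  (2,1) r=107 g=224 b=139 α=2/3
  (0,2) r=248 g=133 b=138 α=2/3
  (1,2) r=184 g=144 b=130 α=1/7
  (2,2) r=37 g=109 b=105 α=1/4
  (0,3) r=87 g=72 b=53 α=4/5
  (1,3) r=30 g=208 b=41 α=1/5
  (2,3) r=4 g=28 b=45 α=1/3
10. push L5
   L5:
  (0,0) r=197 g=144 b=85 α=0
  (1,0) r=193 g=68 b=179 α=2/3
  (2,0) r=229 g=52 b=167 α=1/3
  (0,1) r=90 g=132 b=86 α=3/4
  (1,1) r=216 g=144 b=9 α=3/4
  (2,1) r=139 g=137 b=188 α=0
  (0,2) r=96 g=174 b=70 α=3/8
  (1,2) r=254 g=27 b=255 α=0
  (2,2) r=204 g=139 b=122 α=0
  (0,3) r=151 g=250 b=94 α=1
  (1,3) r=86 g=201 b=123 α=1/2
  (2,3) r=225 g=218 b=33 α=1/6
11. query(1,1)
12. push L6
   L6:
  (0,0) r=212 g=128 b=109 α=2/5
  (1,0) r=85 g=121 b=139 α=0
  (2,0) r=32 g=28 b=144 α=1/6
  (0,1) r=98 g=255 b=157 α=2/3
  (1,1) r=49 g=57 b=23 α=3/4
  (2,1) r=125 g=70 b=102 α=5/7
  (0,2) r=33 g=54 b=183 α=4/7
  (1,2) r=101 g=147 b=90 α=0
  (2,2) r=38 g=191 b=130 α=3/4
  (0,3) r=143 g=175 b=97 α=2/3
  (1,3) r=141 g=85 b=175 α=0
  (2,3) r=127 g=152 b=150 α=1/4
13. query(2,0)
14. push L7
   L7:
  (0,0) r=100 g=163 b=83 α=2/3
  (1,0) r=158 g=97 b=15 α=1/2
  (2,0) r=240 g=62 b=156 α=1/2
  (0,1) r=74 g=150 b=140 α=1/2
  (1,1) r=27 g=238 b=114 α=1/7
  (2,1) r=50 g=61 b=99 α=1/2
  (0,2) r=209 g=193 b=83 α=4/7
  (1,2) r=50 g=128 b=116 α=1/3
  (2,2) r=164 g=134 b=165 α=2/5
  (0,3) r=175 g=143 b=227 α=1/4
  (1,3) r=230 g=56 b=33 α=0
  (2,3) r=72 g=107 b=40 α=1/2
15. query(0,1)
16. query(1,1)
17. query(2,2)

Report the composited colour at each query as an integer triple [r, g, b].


query (2,2) [L1,L2] — begin 0,0,0
+L1 (α=1/4) → [75/4, 127/4, 141/4]
+L2 (α=1/2) → [663/8, 203/8, 297/8]
= [83, 25, 37]

at x=0,y=0 over L1,L2,L3:
+L1 (α=5/7) → [100, 920/7, 275/7]
+L2 (α=1/3) → [350/3, 2113/21, 538/7]
+L3 (α=1/6) → [2305/18, 7624/63, 1891/21]
rounded: [128, 121, 90]

(0,1) stack=L1,L2,L3; from [0,0,0]:
L1 α=3/4: [303/4, 267/4, 57/4]
L2 α=0: [303/4, 267/4, 57/4]
L3 α=1/4: [1893/16, 1285/16, 875/16]
= [118, 80, 55]

(0,0) stack=L1,L2; from [0,0,0]:
after L1 α=5/7: [100, 920/7, 275/7]
after L2 α=1/3: [350/3, 2113/21, 538/7]
→ [117, 101, 77]

(1,1) stack=L1,L2,L4,L5; from [0,0,0]:
after L1 α=4/7: [136, 968/7, 332/7]
after L2 α=3/4: [317/2, 2921/28, 523/14]
after L4 α=1/3: [505/3, 3215/42, 530/21]
after L5 α=3/4: [2449/12, 21359/168, 1097/84]
rounded: [204, 127, 13]

(2,0) stack=L1,L2,L4,L5,L6; from [0,0,0]:
+L1 (α=2/3) → [152/3, 334/3, 84]
+L2 (α=1/3) → [451/9, 1004/9, 325/3]
+L4 (α=2/7) → [5063/63, 6514/63, 2705/21]
+L5 (α=1/3) → [24553/189, 16304/189, 8917/63]
+L6 (α=1/6) → [128813/1134, 43406/567, 53657/378]
rounded: [114, 77, 142]

(0,1) stack=L1,L2,L4,L5,L6,L7; from [0,0,0]:
+L1 (α=3/4) → [303/4, 267/4, 57/4]
+L2 (α=0) → [303/4, 267/4, 57/4]
+L4 (α=1/3) → [347/6, 491/6, 173/2]
+L5 (α=3/4) → [1967/24, 2867/24, 689/8]
+L6 (α=2/3) → [6671/72, 15107/72, 1067/8]
+L7 (α=1/2) → [11999/144, 25907/144, 2187/16]
→ [83, 180, 137]

(1,1) stack=L1,L2,L4,L5,L6,L7; from [0,0,0]:
L1 α=4/7: [136, 968/7, 332/7]
L2 α=3/4: [317/2, 2921/28, 523/14]
L4 α=1/3: [505/3, 3215/42, 530/21]
L5 α=3/4: [2449/12, 21359/168, 1097/84]
L6 α=3/4: [4213/48, 50087/672, 6893/336]
L7 α=1/7: [4429/56, 76743/784, 13277/392]
rounded: [79, 98, 34]

at x=2,y=2 over L1,L2,L4,L5,L6,L7:
+L1 (α=1/4) → [75/4, 127/4, 141/4]
+L2 (α=1/2) → [663/8, 203/8, 297/8]
+L4 (α=1/4) → [2285/32, 1481/32, 1731/32]
+L5 (α=0) → [2285/32, 1481/32, 1731/32]
+L6 (α=3/4) → [5933/128, 19817/128, 14211/128]
+L7 (α=2/5) → [59783/640, 18751/128, 84873/640]
= [93, 146, 133]


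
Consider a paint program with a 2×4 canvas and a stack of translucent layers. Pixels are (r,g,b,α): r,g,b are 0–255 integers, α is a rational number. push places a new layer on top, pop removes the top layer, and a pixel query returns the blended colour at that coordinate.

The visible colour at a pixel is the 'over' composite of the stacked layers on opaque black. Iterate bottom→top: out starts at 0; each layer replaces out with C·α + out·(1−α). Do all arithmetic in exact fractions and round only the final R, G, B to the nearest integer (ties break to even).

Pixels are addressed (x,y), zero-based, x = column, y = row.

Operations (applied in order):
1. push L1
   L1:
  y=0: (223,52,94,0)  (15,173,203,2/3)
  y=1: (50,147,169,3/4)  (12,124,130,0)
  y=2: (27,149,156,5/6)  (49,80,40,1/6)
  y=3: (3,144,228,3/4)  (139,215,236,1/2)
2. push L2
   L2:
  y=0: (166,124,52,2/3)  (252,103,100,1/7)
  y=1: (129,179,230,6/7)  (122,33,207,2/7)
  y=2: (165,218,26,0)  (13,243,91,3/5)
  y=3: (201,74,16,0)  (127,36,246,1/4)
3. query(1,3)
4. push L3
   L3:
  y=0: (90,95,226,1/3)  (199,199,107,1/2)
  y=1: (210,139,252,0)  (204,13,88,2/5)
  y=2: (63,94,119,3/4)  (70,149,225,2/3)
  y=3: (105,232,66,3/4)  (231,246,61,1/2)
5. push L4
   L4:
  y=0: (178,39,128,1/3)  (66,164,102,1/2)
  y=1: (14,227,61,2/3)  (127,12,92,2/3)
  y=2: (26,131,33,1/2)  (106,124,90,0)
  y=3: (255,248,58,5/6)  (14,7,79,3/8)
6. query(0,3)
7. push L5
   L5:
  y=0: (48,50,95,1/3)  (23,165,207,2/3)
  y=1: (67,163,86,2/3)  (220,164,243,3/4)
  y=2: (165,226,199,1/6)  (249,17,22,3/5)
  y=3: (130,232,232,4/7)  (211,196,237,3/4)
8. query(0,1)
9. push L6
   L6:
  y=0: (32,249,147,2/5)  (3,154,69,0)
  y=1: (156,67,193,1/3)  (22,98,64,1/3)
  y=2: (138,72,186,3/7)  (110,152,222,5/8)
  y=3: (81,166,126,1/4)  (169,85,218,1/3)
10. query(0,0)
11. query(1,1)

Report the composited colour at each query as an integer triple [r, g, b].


at x=1,y=3 over L1,L2:
after L1 α=1/2: [139/2, 215/2, 118]
after L2 α=1/4: [671/8, 717/8, 150]
= [84, 90, 150]

at x=0,y=3 over L1,L2,L3,L4:
L1 α=3/4: [9/4, 108, 171]
L2 α=0: [9/4, 108, 171]
L3 α=3/4: [1269/16, 201, 369/4]
L4 α=5/6: [7223/32, 1441/6, 1529/24]
→ [226, 240, 64]

(0,1) stack=L1,L2,L3,L4,L5; from [0,0,0]:
L1 α=3/4: [75/2, 441/4, 507/4]
L2 α=6/7: [1623/14, 4737/28, 861/4]
L3 α=0: [1623/14, 4737/28, 861/4]
L4 α=2/3: [2015/42, 17449/84, 1349/12]
L5 α=2/3: [7643/126, 44833/252, 3413/36]
rounded: [61, 178, 95]

query (0,0) [L1,L2,L3,L4,L5,L6] — begin 0,0,0
after L1 α=0: [0, 0, 0]
after L2 α=2/3: [332/3, 248/3, 104/3]
after L3 α=1/3: [934/9, 781/9, 886/9]
after L4 α=1/3: [3470/27, 1913/27, 2924/27]
after L5 α=1/3: [8236/81, 5176/81, 8413/81]
after L6 α=2/5: [9964/135, 18622/135, 16351/135]
rounded: [74, 138, 121]

query (1,1) [L1,L2,L3,L4,L5,L6] — begin 0,0,0
after L1 α=0: [0, 0, 0]
after L2 α=2/7: [244/7, 66/7, 414/7]
after L3 α=2/5: [3588/35, 76/7, 2474/35]
after L4 α=2/3: [12478/105, 244/21, 8914/105]
after L5 α=3/4: [40889/210, 2644/21, 85459/420]
after L6 α=1/3: [43199/315, 7346/63, 98899/630]
rounded: [137, 117, 157]


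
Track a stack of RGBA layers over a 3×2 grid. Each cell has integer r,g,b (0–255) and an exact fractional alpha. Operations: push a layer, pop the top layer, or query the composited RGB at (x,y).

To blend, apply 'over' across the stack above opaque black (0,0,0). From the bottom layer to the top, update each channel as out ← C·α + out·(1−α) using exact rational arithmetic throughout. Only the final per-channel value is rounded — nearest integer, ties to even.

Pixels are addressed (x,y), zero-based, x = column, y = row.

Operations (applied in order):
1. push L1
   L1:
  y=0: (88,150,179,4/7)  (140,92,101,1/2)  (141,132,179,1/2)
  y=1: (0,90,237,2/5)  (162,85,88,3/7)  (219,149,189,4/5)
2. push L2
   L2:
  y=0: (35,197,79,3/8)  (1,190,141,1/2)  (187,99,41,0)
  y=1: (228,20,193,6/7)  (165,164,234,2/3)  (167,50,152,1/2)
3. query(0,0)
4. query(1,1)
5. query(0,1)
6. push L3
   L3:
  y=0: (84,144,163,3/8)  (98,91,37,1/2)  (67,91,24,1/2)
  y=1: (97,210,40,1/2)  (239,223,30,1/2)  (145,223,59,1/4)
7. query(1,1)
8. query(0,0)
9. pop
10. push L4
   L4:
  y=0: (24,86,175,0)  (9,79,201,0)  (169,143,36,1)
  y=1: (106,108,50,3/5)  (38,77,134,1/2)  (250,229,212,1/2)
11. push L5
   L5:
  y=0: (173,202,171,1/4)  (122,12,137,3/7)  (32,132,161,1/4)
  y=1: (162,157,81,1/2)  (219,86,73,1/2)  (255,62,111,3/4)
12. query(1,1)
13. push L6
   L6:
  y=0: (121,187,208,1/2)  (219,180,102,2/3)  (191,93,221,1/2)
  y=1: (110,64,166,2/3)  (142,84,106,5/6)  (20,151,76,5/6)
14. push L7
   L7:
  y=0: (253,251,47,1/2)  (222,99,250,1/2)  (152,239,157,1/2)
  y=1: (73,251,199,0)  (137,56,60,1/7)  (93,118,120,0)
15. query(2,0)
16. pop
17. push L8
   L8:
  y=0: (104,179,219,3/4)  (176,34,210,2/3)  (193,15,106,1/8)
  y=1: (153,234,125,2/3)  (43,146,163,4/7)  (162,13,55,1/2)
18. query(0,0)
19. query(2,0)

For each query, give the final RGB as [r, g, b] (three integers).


query (0,0) [L1,L2] — begin 0,0,0
L1 α=4/7: [352/7, 600/7, 716/7]
L2 α=3/8: [2495/56, 7137/56, 5239/56]
= [45, 127, 94]

at x=1,y=1 over L1,L2:
+L1 (α=3/7) → [486/7, 255/7, 264/7]
+L2 (α=2/3) → [932/7, 2551/21, 1180/7]
→ [133, 121, 169]

at x=0,y=1 over L1,L2:
after L1 α=2/5: [0, 36, 474/5]
after L2 α=6/7: [1368/7, 156/7, 6264/35]
rounded: [195, 22, 179]

at x=1,y=1 over L1,L2,L3:
L1 α=3/7: [486/7, 255/7, 264/7]
L2 α=2/3: [932/7, 2551/21, 1180/7]
L3 α=1/2: [2605/14, 3617/21, 695/7]
rounded: [186, 172, 99]

query (0,0) [L1,L2,L3] — begin 0,0,0
after L1 α=4/7: [352/7, 600/7, 716/7]
after L2 α=3/8: [2495/56, 7137/56, 5239/56]
after L3 α=3/8: [26587/448, 59877/448, 53579/448]
→ [59, 134, 120]

query (1,1) [L1,L2,L4,L5] — begin 0,0,0
after L1 α=3/7: [486/7, 255/7, 264/7]
after L2 α=2/3: [932/7, 2551/21, 1180/7]
after L4 α=1/2: [599/7, 2084/21, 1059/7]
after L5 α=1/2: [1066/7, 1945/21, 785/7]
→ [152, 93, 112]

at x=2,y=0 over L1,L2,L4,L5,L6,L7:
after L1 α=1/2: [141/2, 66, 179/2]
after L2 α=0: [141/2, 66, 179/2]
after L4 α=1: [169, 143, 36]
after L5 α=1/4: [539/4, 561/4, 269/4]
after L6 α=1/2: [1303/8, 933/8, 1153/8]
after L7 α=1/2: [2519/16, 2845/16, 2409/16]
rounded: [157, 178, 151]

query (0,0) [L1,L2,L4,L5,L6,L8] — begin 0,0,0
+L1 (α=4/7) → [352/7, 600/7, 716/7]
+L2 (α=3/8) → [2495/56, 7137/56, 5239/56]
+L4 (α=0) → [2495/56, 7137/56, 5239/56]
+L5 (α=1/4) → [17173/224, 32723/224, 25293/224]
+L6 (α=1/2) → [44277/448, 74611/448, 71885/448]
+L8 (α=3/4) → [184053/1792, 315187/1792, 366221/1792]
→ [103, 176, 204]

query (2,0) [L1,L2,L4,L5,L6,L8] — begin 0,0,0
L1 α=1/2: [141/2, 66, 179/2]
L2 α=0: [141/2, 66, 179/2]
L4 α=1: [169, 143, 36]
L5 α=1/4: [539/4, 561/4, 269/4]
L6 α=1/2: [1303/8, 933/8, 1153/8]
L8 α=1/8: [10665/64, 6651/64, 8919/64]
→ [167, 104, 139]


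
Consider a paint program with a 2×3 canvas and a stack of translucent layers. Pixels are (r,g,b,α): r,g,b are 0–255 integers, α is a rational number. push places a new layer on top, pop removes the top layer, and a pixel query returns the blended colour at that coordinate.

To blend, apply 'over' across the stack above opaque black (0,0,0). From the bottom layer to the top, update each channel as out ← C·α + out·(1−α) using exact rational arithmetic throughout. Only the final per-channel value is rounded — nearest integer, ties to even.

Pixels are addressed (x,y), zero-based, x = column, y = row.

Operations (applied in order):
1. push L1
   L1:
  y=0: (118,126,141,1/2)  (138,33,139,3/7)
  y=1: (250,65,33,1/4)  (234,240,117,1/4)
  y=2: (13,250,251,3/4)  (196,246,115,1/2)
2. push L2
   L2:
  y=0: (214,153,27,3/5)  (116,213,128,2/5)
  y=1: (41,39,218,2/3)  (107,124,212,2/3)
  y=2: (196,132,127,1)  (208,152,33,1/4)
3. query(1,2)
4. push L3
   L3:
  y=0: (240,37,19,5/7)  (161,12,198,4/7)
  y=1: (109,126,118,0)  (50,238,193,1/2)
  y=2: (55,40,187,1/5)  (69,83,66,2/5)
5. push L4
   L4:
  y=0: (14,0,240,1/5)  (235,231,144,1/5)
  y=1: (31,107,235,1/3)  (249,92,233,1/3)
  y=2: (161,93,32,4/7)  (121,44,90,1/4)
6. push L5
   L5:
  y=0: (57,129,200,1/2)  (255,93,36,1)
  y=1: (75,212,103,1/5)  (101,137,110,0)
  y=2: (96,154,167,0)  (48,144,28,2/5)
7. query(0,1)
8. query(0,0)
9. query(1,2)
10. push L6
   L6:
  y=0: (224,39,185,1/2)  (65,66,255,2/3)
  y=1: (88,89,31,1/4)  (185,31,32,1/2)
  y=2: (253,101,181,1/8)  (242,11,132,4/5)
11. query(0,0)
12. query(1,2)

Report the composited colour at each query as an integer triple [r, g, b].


at x=1,y=2 over L1,L2:
after L1 α=1/2: [98, 123, 115/2]
after L2 α=1/4: [251/2, 521/4, 411/8]
= [126, 130, 51]

(0,1) stack=L1,L2,L3,L4,L5; from [0,0,0]:
+L1 (α=1/4) → [125/2, 65/4, 33/4]
+L2 (α=2/3) → [289/6, 377/12, 1777/12]
+L3 (α=0) → [289/6, 377/12, 1777/12]
+L4 (α=1/3) → [382/9, 1019/18, 3187/18]
+L5 (α=1/5) → [2203/45, 3946/45, 7301/45]
rounded: [49, 88, 162]

query (0,0) [L1,L2,L3,L4,L5] — begin 0,0,0
+L1 (α=1/2) → [59, 63, 141/2]
+L2 (α=3/5) → [152, 117, 222/5]
+L3 (α=5/7) → [1504/7, 419/7, 919/35]
+L4 (α=1/5) → [6114/35, 1676/35, 12076/175]
+L5 (α=1/2) → [8109/70, 6191/70, 23538/175]
→ [116, 88, 135]

(1,2) stack=L1,L2,L3,L4,L5; from [0,0,0]:
+L1 (α=1/2) → [98, 123, 115/2]
+L2 (α=1/4) → [251/2, 521/4, 411/8]
+L3 (α=2/5) → [1029/10, 2227/20, 2289/40]
+L4 (α=1/4) → [4297/40, 7561/80, 10467/160]
+L5 (α=2/5) → [16731/200, 45723/400, 40361/800]
→ [84, 114, 50]

query (0,0) [L1,L2,L3,L4,L5,L6] — begin 0,0,0
after L1 α=1/2: [59, 63, 141/2]
after L2 α=3/5: [152, 117, 222/5]
after L3 α=5/7: [1504/7, 419/7, 919/35]
after L4 α=1/5: [6114/35, 1676/35, 12076/175]
after L5 α=1/2: [8109/70, 6191/70, 23538/175]
after L6 α=1/2: [23789/140, 8921/140, 55913/350]
= [170, 64, 160]

query (1,2) [L1,L2,L3,L4,L5,L6] — begin 0,0,0
+L1 (α=1/2) → [98, 123, 115/2]
+L2 (α=1/4) → [251/2, 521/4, 411/8]
+L3 (α=2/5) → [1029/10, 2227/20, 2289/40]
+L4 (α=1/4) → [4297/40, 7561/80, 10467/160]
+L5 (α=2/5) → [16731/200, 45723/400, 40361/800]
+L6 (α=4/5) → [210331/1000, 63323/2000, 462761/4000]
→ [210, 32, 116]


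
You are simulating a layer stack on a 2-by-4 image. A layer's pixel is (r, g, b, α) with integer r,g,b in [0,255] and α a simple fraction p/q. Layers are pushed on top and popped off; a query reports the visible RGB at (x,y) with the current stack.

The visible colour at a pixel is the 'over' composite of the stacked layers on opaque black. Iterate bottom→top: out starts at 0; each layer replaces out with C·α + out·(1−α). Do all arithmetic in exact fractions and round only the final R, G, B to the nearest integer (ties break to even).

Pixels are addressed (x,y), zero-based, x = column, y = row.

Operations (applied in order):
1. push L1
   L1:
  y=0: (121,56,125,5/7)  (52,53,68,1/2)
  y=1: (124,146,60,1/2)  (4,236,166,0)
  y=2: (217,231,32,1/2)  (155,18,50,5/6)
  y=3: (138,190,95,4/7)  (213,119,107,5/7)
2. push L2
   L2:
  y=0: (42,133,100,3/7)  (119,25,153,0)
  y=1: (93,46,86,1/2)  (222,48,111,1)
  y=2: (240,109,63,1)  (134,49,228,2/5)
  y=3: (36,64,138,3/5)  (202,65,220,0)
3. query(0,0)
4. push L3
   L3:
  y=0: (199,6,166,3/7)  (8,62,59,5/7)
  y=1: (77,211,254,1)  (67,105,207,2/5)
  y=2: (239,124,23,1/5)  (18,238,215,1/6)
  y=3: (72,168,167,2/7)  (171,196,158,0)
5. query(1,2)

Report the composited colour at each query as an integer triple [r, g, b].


(0,0) stack=L1,L2; from [0,0,0]:
after L1 α=5/7: [605/7, 40, 625/7]
after L2 α=3/7: [3302/49, 559/7, 4600/49]
rounded: [67, 80, 94]

query (1,2) [L1,L2,L3] — begin 0,0,0
after L1 α=5/6: [775/6, 15, 125/3]
after L2 α=2/5: [1311/10, 143/5, 581/5]
after L3 α=1/6: [449/4, 127/2, 398/3]
= [112, 64, 133]


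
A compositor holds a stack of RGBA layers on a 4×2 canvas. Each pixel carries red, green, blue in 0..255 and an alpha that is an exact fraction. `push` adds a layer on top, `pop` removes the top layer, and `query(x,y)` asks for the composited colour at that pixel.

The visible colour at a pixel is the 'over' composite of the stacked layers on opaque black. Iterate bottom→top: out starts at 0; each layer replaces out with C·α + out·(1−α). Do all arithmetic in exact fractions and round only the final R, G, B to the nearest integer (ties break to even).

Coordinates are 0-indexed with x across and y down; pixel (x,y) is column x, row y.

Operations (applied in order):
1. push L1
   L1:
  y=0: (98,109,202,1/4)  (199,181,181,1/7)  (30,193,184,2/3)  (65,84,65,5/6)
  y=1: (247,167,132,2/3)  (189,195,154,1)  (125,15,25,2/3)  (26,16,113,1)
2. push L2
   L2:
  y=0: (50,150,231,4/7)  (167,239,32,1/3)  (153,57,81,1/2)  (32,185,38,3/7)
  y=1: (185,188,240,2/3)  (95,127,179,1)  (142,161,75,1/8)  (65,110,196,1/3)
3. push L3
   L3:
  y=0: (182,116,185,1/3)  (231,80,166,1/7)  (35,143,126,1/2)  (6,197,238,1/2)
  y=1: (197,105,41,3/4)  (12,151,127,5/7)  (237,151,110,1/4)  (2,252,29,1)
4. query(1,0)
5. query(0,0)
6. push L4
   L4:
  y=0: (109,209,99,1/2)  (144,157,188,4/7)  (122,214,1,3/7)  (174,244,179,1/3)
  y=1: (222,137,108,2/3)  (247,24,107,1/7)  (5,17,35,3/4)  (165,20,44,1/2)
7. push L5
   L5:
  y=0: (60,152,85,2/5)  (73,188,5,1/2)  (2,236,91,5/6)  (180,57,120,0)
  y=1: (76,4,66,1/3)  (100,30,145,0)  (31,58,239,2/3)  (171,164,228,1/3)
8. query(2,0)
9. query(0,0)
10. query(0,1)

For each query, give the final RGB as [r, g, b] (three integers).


query (1,0) [L1,L2,L3] — begin 0,0,0
+L1 (α=1/7) → [199/7, 181/7, 181/7]
+L2 (α=1/3) → [1567/21, 2035/21, 586/21]
+L3 (α=1/7) → [4751/49, 4630/49, 2334/49]
→ [97, 94, 48]

(0,0) stack=L1,L2,L3; from [0,0,0]:
+L1 (α=1/4) → [49/2, 109/4, 101/2]
+L2 (α=4/7) → [547/14, 2727/28, 2151/14]
+L3 (α=1/3) → [607/7, 4351/42, 3446/21]
→ [87, 104, 164]

at x=2,y=0 over L1,L2,L3,L4,L5:
L1 α=2/3: [20, 386/3, 368/3]
L2 α=1/2: [173/2, 557/6, 611/6]
L3 α=1/2: [243/4, 1415/12, 1367/12]
L4 α=3/7: [87, 3341/21, 1376/21]
L5 α=5/6: [97/6, 28121/126, 10931/126]
= [16, 223, 87]

(0,0) stack=L1,L2,L3,L4,L5; from [0,0,0]:
after L1 α=1/4: [49/2, 109/4, 101/2]
after L2 α=4/7: [547/14, 2727/28, 2151/14]
after L3 α=1/3: [607/7, 4351/42, 3446/21]
after L4 α=1/2: [685/7, 13129/84, 5525/42]
after L5 α=2/5: [579/7, 21641/140, 1581/14]
rounded: [83, 155, 113]

at x=0,y=1 over L1,L2,L3,L4,L5:
+L1 (α=2/3) → [494/3, 334/3, 88]
+L2 (α=2/3) → [1604/9, 1462/9, 568/3]
+L3 (α=3/4) → [6923/36, 4297/36, 937/12]
+L4 (α=2/3) → [22907/108, 14161/108, 3529/36]
+L5 (α=1/3) → [27011/162, 14377/162, 4717/54]
→ [167, 89, 87]
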